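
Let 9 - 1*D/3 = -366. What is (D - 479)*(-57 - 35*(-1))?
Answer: -14212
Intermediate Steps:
D = 1125 (D = 27 - 3*(-366) = 27 + 1098 = 1125)
(D - 479)*(-57 - 35*(-1)) = (1125 - 479)*(-57 - 35*(-1)) = 646*(-57 + 35) = 646*(-22) = -14212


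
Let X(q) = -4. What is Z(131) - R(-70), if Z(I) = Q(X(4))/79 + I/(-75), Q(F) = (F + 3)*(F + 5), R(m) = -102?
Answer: 593926/5925 ≈ 100.24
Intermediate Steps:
Q(F) = (3 + F)*(5 + F)
Z(I) = -1/79 - I/75 (Z(I) = (15 + (-4)**2 + 8*(-4))/79 + I/(-75) = (15 + 16 - 32)*(1/79) + I*(-1/75) = -1*1/79 - I/75 = -1/79 - I/75)
Z(131) - R(-70) = (-1/79 - 1/75*131) - 1*(-102) = (-1/79 - 131/75) + 102 = -10424/5925 + 102 = 593926/5925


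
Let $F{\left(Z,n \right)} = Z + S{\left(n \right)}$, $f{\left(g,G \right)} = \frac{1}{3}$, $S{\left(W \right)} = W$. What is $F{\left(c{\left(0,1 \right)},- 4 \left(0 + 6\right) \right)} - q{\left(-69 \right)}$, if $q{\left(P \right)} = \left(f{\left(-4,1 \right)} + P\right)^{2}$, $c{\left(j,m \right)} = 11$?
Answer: $- \frac{42553}{9} \approx -4728.1$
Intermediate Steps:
$f{\left(g,G \right)} = \frac{1}{3}$
$q{\left(P \right)} = \left(\frac{1}{3} + P\right)^{2}$
$F{\left(Z,n \right)} = Z + n$
$F{\left(c{\left(0,1 \right)},- 4 \left(0 + 6\right) \right)} - q{\left(-69 \right)} = \left(11 - 4 \left(0 + 6\right)\right) - \frac{\left(1 + 3 \left(-69\right)\right)^{2}}{9} = \left(11 - 24\right) - \frac{\left(1 - 207\right)^{2}}{9} = \left(11 - 24\right) - \frac{\left(-206\right)^{2}}{9} = -13 - \frac{1}{9} \cdot 42436 = -13 - \frac{42436}{9} = - \frac{42553}{9}$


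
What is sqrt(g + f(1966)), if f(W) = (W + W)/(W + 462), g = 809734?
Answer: 3*sqrt(33149586583)/607 ≈ 899.85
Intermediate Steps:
f(W) = 2*W/(462 + W) (f(W) = (2*W)/(462 + W) = 2*W/(462 + W))
sqrt(g + f(1966)) = sqrt(809734 + 2*1966/(462 + 1966)) = sqrt(809734 + 2*1966/2428) = sqrt(809734 + 2*1966*(1/2428)) = sqrt(809734 + 983/607) = sqrt(491509521/607) = 3*sqrt(33149586583)/607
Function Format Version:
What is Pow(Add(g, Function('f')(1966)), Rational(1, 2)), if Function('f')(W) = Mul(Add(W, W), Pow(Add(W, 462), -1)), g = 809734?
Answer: Mul(Rational(3, 607), Pow(33149586583, Rational(1, 2))) ≈ 899.85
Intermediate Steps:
Function('f')(W) = Mul(2, W, Pow(Add(462, W), -1)) (Function('f')(W) = Mul(Mul(2, W), Pow(Add(462, W), -1)) = Mul(2, W, Pow(Add(462, W), -1)))
Pow(Add(g, Function('f')(1966)), Rational(1, 2)) = Pow(Add(809734, Mul(2, 1966, Pow(Add(462, 1966), -1))), Rational(1, 2)) = Pow(Add(809734, Mul(2, 1966, Pow(2428, -1))), Rational(1, 2)) = Pow(Add(809734, Mul(2, 1966, Rational(1, 2428))), Rational(1, 2)) = Pow(Add(809734, Rational(983, 607)), Rational(1, 2)) = Pow(Rational(491509521, 607), Rational(1, 2)) = Mul(Rational(3, 607), Pow(33149586583, Rational(1, 2)))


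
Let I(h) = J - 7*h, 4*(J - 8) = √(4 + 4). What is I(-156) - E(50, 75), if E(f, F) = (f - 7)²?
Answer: -749 + √2/2 ≈ -748.29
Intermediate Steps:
J = 8 + √2/2 (J = 8 + √(4 + 4)/4 = 8 + √8/4 = 8 + (2*√2)/4 = 8 + √2/2 ≈ 8.7071)
I(h) = 8 + √2/2 - 7*h (I(h) = (8 + √2/2) - 7*h = 8 + √2/2 - 7*h)
E(f, F) = (-7 + f)²
I(-156) - E(50, 75) = (8 + √2/2 - 7*(-156)) - (-7 + 50)² = (8 + √2/2 + 1092) - 1*43² = (1100 + √2/2) - 1*1849 = (1100 + √2/2) - 1849 = -749 + √2/2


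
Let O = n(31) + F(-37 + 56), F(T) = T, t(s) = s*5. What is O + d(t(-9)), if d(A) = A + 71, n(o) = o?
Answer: 76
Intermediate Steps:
t(s) = 5*s
d(A) = 71 + A
O = 50 (O = 31 + (-37 + 56) = 31 + 19 = 50)
O + d(t(-9)) = 50 + (71 + 5*(-9)) = 50 + (71 - 45) = 50 + 26 = 76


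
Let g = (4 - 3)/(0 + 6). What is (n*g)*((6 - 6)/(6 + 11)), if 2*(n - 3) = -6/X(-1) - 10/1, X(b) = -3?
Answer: 0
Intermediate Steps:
g = 1/6 ≈ 0.16667
n = -1 (n = 3 + (-6/(-3) - 10/1)/2 = 3 + (-6*(-1/3) - 10*1)/2 = 3 + (2 - 10)/2 = 3 + (1/2)*(-8) = 3 - 4 = -1)
(n*g)*((6 - 6)/(6 + 11)) = (-1*1/6)*((6 - 6)/(6 + 11)) = -0/17 = -1/6*0 = 0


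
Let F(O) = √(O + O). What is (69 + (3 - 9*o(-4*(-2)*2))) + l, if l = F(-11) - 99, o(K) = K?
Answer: -171 + I*√22 ≈ -171.0 + 4.6904*I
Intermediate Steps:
F(O) = √2*√O (F(O) = √(2*O) = √2*√O)
l = -99 + I*√22 (l = √2*√(-11) - 99 = √2*(I*√11) - 99 = I*√22 - 99 = -99 + I*√22 ≈ -99.0 + 4.6904*I)
(69 + (3 - 9*o(-4*(-2)*2))) + l = (69 + (3 - 9*(-4*(-2))*2)) + (-99 + I*√22) = (69 + (3 - 72*2)) + (-99 + I*√22) = (69 + (3 - 9*16)) + (-99 + I*√22) = (69 + (3 - 144)) + (-99 + I*√22) = (69 - 141) + (-99 + I*√22) = -72 + (-99 + I*√22) = -171 + I*√22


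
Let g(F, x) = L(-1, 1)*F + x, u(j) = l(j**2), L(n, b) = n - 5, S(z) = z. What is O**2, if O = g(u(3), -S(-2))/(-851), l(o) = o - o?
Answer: 4/724201 ≈ 5.5233e-6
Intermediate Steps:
L(n, b) = -5 + n
l(o) = 0
u(j) = 0
g(F, x) = x - 6*F (g(F, x) = (-5 - 1)*F + x = -6*F + x = x - 6*F)
O = -2/851 (O = (-1*(-2) - 6*0)/(-851) = (2 + 0)*(-1/851) = 2*(-1/851) = -2/851 ≈ -0.0023502)
O**2 = (-2/851)**2 = 4/724201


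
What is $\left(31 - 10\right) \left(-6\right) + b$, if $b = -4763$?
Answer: $-4889$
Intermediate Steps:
$\left(31 - 10\right) \left(-6\right) + b = \left(31 - 10\right) \left(-6\right) - 4763 = 21 \left(-6\right) - 4763 = -126 - 4763 = -4889$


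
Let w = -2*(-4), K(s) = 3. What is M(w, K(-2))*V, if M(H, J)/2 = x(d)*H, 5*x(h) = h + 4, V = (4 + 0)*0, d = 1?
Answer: 0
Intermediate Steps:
V = 0 (V = 4*0 = 0)
x(h) = ⅘ + h/5 (x(h) = (h + 4)/5 = (4 + h)/5 = ⅘ + h/5)
w = 8
M(H, J) = 2*H (M(H, J) = 2*((⅘ + (⅕)*1)*H) = 2*((⅘ + ⅕)*H) = 2*(1*H) = 2*H)
M(w, K(-2))*V = (2*8)*0 = 16*0 = 0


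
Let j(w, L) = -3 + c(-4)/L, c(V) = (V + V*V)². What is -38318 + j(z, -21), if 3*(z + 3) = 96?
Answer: -268295/7 ≈ -38328.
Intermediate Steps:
z = 29 (z = -3 + (⅓)*96 = -3 + 32 = 29)
c(V) = (V + V²)²
j(w, L) = -3 + 144/L (j(w, L) = -3 + ((-4)²*(1 - 4)²)/L = -3 + (16*(-3)²)/L = -3 + (16*9)/L = -3 + 144/L)
-38318 + j(z, -21) = -38318 + (-3 + 144/(-21)) = -38318 + (-3 + 144*(-1/21)) = -38318 + (-3 - 48/7) = -38318 - 69/7 = -268295/7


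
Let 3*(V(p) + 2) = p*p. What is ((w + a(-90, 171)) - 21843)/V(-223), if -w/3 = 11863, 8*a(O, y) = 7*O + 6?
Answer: -172530/49723 ≈ -3.4698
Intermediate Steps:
a(O, y) = ¾ + 7*O/8 (a(O, y) = (7*O + 6)/8 = (6 + 7*O)/8 = ¾ + 7*O/8)
w = -35589 (w = -3*11863 = -35589)
V(p) = -2 + p²/3 (V(p) = -2 + (p*p)/3 = -2 + p²/3)
((w + a(-90, 171)) - 21843)/V(-223) = ((-35589 + (¾ + (7/8)*(-90))) - 21843)/(-2 + (⅓)*(-223)²) = ((-35589 + (¾ - 315/4)) - 21843)/(-2 + (⅓)*49729) = ((-35589 - 78) - 21843)/(-2 + 49729/3) = (-35667 - 21843)/(49723/3) = -57510*3/49723 = -172530/49723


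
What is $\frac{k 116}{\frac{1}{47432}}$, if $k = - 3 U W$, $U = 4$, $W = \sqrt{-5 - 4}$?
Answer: $- 198076032 i \approx - 1.9808 \cdot 10^{8} i$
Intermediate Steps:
$W = 3 i$ ($W = \sqrt{-9} = 3 i \approx 3.0 i$)
$k = - 36 i$ ($k = \left(-3\right) 4 \cdot 3 i = - 12 \cdot 3 i = - 36 i \approx - 36.0 i$)
$\frac{k 116}{\frac{1}{47432}} = \frac{- 36 i 116}{\frac{1}{47432}} = - 4176 i \frac{1}{\frac{1}{47432}} = - 4176 i 47432 = - 198076032 i$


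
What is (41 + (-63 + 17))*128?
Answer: -640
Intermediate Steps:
(41 + (-63 + 17))*128 = (41 - 46)*128 = -5*128 = -640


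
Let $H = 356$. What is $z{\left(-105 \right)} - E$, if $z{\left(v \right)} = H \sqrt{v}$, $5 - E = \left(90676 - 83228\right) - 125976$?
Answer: $-118533 + 356 i \sqrt{105} \approx -1.1853 \cdot 10^{5} + 3647.9 i$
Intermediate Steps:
$E = 118533$ ($E = 5 - \left(\left(90676 - 83228\right) - 125976\right) = 5 - \left(7448 - 125976\right) = 5 - -118528 = 5 + 118528 = 118533$)
$z{\left(v \right)} = 356 \sqrt{v}$
$z{\left(-105 \right)} - E = 356 \sqrt{-105} - 118533 = 356 i \sqrt{105} - 118533 = -118533 + 356 i \sqrt{105}$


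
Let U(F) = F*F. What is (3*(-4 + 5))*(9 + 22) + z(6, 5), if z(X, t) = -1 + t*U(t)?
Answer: 217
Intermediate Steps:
U(F) = F²
z(X, t) = -1 + t³ (z(X, t) = -1 + t*t² = -1 + t³)
(3*(-4 + 5))*(9 + 22) + z(6, 5) = (3*(-4 + 5))*(9 + 22) + (-1 + 5³) = (3*1)*31 + (-1 + 125) = 3*31 + 124 = 93 + 124 = 217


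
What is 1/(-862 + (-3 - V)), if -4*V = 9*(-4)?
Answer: -1/874 ≈ -0.0011442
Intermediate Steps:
V = 9 (V = -9*(-4)/4 = -1/4*(-36) = 9)
1/(-862 + (-3 - V)) = 1/(-862 + (-3 - 1*9)) = 1/(-862 + (-3 - 9)) = 1/(-862 - 12) = 1/(-874) = -1/874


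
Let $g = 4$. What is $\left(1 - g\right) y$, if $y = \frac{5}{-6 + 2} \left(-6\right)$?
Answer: $- \frac{45}{2} \approx -22.5$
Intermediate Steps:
$y = \frac{15}{2}$ ($y = \frac{5}{-4} \left(-6\right) = 5 \left(- \frac{1}{4}\right) \left(-6\right) = \left(- \frac{5}{4}\right) \left(-6\right) = \frac{15}{2} \approx 7.5$)
$\left(1 - g\right) y = \left(1 - 4\right) \frac{15}{2} = \left(-3\right) \frac{15}{2} = - \frac{45}{2}$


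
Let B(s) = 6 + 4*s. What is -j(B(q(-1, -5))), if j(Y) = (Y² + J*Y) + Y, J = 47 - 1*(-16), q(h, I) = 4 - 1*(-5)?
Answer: -4452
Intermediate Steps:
q(h, I) = 9 (q(h, I) = 4 + 5 = 9)
J = 63 (J = 47 + 16 = 63)
j(Y) = Y² + 64*Y (j(Y) = (Y² + 63*Y) + Y = Y² + 64*Y)
-j(B(q(-1, -5))) = -(6 + 4*9)*(64 + (6 + 4*9)) = -(6 + 36)*(64 + (6 + 36)) = -42*(64 + 42) = -42*106 = -1*4452 = -4452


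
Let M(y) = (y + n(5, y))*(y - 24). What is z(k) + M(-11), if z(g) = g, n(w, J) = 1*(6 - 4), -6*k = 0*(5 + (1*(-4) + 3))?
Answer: 315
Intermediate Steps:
k = 0 (k = -0*(5 + (1*(-4) + 3)) = -0*(5 + (-4 + 3)) = -0*(5 - 1) = -0*4 = -⅙*0 = 0)
n(w, J) = 2 (n(w, J) = 1*2 = 2)
M(y) = (-24 + y)*(2 + y) (M(y) = (y + 2)*(y - 24) = (2 + y)*(-24 + y) = (-24 + y)*(2 + y))
z(k) + M(-11) = 0 + (-48 + (-11)² - 22*(-11)) = 0 + (-48 + 121 + 242) = 0 + 315 = 315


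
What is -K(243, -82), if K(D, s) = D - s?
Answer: -325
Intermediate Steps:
-K(243, -82) = -(243 - 1*(-82)) = -(243 + 82) = -1*325 = -325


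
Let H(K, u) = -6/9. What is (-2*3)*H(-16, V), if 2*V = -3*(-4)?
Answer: 4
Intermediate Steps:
V = 6 (V = (-3*(-4))/2 = (1/2)*12 = 6)
H(K, u) = -2/3 (H(K, u) = -6*1/9 = -2/3)
(-2*3)*H(-16, V) = -2*3*(-2/3) = -6*(-2/3) = 4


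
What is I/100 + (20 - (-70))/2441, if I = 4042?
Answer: 4937761/122050 ≈ 40.457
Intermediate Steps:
I/100 + (20 - (-70))/2441 = 4042/100 + (20 - (-70))/2441 = 4042*(1/100) + (20 - 35*(-2))*(1/2441) = 2021/50 + (20 + 70)*(1/2441) = 2021/50 + 90*(1/2441) = 2021/50 + 90/2441 = 4937761/122050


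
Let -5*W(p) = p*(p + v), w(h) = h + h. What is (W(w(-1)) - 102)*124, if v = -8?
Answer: -13144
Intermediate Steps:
w(h) = 2*h
W(p) = -p*(-8 + p)/5 (W(p) = -p*(p - 8)/5 = -p*(-8 + p)/5)
(W(w(-1)) - 102)*124 = ((2*(-1))*(8 - 2*(-1))/5 - 102)*124 = ((⅕)*(-2)*(8 - 1*(-2)) - 102)*124 = ((⅕)*(-2)*(8 + 2) - 102)*124 = ((⅕)*(-2)*10 - 102)*124 = (-4 - 102)*124 = -106*124 = -13144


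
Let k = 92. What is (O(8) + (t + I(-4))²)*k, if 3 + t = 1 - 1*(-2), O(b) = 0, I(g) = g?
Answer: 1472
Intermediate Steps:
t = 0 (t = -3 + (1 - 1*(-2)) = -3 + (1 + 2) = -3 + 3 = 0)
(O(8) + (t + I(-4))²)*k = (0 + (0 - 4)²)*92 = (0 + (-4)²)*92 = (0 + 16)*92 = 16*92 = 1472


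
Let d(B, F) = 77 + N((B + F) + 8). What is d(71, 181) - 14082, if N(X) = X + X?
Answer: -13485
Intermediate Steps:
N(X) = 2*X
d(B, F) = 93 + 2*B + 2*F (d(B, F) = 77 + 2*((B + F) + 8) = 77 + 2*(8 + B + F) = 77 + (16 + 2*B + 2*F) = 93 + 2*B + 2*F)
d(71, 181) - 14082 = (93 + 2*71 + 2*181) - 14082 = (93 + 142 + 362) - 14082 = 597 - 14082 = -13485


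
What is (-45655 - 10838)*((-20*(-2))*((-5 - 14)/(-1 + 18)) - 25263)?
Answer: 24305039883/17 ≈ 1.4297e+9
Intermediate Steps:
(-45655 - 10838)*((-20*(-2))*((-5 - 14)/(-1 + 18)) - 25263) = -56493*(40*(-19/17) - 25263) = -56493*(-760/17 - 25263) = -56493*(-430231/17) = 24305039883/17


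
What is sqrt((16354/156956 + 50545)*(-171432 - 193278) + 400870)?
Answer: I*sqrt(28382665909941204245)/39239 ≈ 1.3577e+5*I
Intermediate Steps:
sqrt((16354/156956 + 50545)*(-171432 - 193278) + 400870) = sqrt((16354*(1/156956) + 50545)*(-364710) + 400870) = sqrt((8177/78478 + 50545)*(-364710) + 400870) = sqrt((3966678687/78478)*(-364710) + 400870) = sqrt(-723343691967885/39239 + 400870) = sqrt(-723327962229955/39239) = I*sqrt(28382665909941204245)/39239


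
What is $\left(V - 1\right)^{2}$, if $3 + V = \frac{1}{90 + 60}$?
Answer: $\frac{358801}{22500} \approx 15.947$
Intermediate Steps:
$V = - \frac{449}{150}$ ($V = -3 + \frac{1}{90 + 60} = -3 + \frac{1}{150} = - \frac{449}{150} \approx -2.9933$)
$\left(V - 1\right)^{2} = \left(- \frac{449}{150} - 1\right)^{2} = \left(- \frac{599}{150}\right)^{2} = \frac{358801}{22500}$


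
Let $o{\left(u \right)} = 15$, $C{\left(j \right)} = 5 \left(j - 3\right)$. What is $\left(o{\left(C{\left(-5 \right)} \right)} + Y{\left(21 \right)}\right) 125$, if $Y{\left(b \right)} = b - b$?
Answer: $1875$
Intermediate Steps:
$C{\left(j \right)} = -15 + 5 j$ ($C{\left(j \right)} = 5 \left(-3 + j\right) = -15 + 5 j$)
$Y{\left(b \right)} = 0$
$\left(o{\left(C{\left(-5 \right)} \right)} + Y{\left(21 \right)}\right) 125 = \left(15 + 0\right) 125 = 15 \cdot 125 = 1875$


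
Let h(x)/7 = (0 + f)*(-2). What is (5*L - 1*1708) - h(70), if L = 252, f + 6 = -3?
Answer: -574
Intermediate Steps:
f = -9 (f = -6 - 3 = -9)
h(x) = 126 (h(x) = 7*((0 - 9)*(-2)) = 7*(-9*(-2)) = 7*18 = 126)
(5*L - 1*1708) - h(70) = (5*252 - 1*1708) - 1*126 = (1260 - 1708) - 126 = -448 - 126 = -574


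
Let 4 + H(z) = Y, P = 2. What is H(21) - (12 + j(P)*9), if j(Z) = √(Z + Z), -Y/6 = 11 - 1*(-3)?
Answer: -118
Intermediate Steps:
Y = -84 (Y = -6*(11 - 1*(-3)) = -6*(11 + 3) = -6*14 = -84)
H(z) = -88 (H(z) = -4 - 84 = -88)
j(Z) = √2*√Z (j(Z) = √(2*Z) = √2*√Z)
H(21) - (12 + j(P)*9) = -88 - (12 + (√2*√2)*9) = -88 - (12 + 2*9) = -88 - (12 + 18) = -88 - 1*30 = -88 - 30 = -118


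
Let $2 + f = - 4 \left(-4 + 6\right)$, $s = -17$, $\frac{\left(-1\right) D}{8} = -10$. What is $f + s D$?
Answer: $-1370$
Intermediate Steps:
$D = 80$ ($D = \left(-8\right) \left(-10\right) = 80$)
$f = -10$ ($f = -2 - 4 \left(-4 + 6\right) = -2 - 8 = -10$)
$f + s D = -10 - 1360 = -1370$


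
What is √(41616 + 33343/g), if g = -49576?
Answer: √25570327536362/24788 ≈ 204.00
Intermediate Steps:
√(41616 + 33343/g) = √(41616 + 33343/(-49576)) = √(41616 + 33343*(-1/49576)) = √(41616 - 33343/49576) = √(2063121473/49576) = √25570327536362/24788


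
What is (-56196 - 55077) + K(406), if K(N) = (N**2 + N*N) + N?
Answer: 218805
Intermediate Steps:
K(N) = N + 2*N**2 (K(N) = (N**2 + N**2) + N = 2*N**2 + N = N + 2*N**2)
(-56196 - 55077) + K(406) = (-56196 - 55077) + 406*(1 + 2*406) = -111273 + 406*(1 + 812) = -111273 + 406*813 = -111273 + 330078 = 218805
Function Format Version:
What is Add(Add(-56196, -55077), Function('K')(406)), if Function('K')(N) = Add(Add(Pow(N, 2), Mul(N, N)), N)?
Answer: 218805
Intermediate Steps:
Function('K')(N) = Add(N, Mul(2, Pow(N, 2))) (Function('K')(N) = Add(Add(Pow(N, 2), Pow(N, 2)), N) = Add(Mul(2, Pow(N, 2)), N) = Add(N, Mul(2, Pow(N, 2))))
Add(Add(-56196, -55077), Function('K')(406)) = Add(Add(-56196, -55077), Mul(406, Add(1, Mul(2, 406)))) = Add(-111273, Mul(406, Add(1, 812))) = Add(-111273, Mul(406, 813)) = Add(-111273, 330078) = 218805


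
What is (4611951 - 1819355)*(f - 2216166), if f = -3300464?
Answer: -15405718871480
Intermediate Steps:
(4611951 - 1819355)*(f - 2216166) = (4611951 - 1819355)*(-3300464 - 2216166) = 2792596*(-5516630) = -15405718871480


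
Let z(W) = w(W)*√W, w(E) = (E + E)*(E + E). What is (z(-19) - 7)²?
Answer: (7 - 1444*I*√19)² ≈ -3.9618e+7 - 8.812e+4*I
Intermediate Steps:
w(E) = 4*E² (w(E) = (2*E)*(2*E) = 4*E²)
z(W) = 4*W^(5/2) (z(W) = (4*W²)*√W = 4*W^(5/2))
(z(-19) - 7)² = (4*(-19)^(5/2) - 7)² = (4*(361*I*√19) - 7)² = (1444*I*√19 - 7)² = (-7 + 1444*I*√19)²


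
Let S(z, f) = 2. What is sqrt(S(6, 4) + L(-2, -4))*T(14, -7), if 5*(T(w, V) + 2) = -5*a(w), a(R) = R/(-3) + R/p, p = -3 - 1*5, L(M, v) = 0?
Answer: 53*sqrt(2)/12 ≈ 6.2461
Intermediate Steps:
p = -8 (p = -3 - 5 = -8)
a(R) = -11*R/24 (a(R) = R/(-3) + R/(-8) = R*(-1/3) + R*(-1/8) = -R/3 - R/8 = -11*R/24)
T(w, V) = -2 + 11*w/24 (T(w, V) = -2 + (-(-55)*w/24)/5 = -2 + (55*w/24)/5 = -2 + 11*w/24)
sqrt(S(6, 4) + L(-2, -4))*T(14, -7) = sqrt(2 + 0)*(-2 + (11/24)*14) = sqrt(2)*(-2 + 77/12) = sqrt(2)*(53/12) = 53*sqrt(2)/12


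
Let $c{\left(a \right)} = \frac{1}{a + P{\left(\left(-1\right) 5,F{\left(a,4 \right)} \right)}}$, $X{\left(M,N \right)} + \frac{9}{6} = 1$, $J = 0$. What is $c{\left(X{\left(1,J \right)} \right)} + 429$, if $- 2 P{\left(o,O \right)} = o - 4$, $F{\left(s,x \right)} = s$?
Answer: $\frac{1717}{4} \approx 429.25$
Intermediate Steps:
$P{\left(o,O \right)} = 2 - \frac{o}{2}$ ($P{\left(o,O \right)} = - \frac{o - 4}{2} = - \frac{-4 + o}{2} = 2 - \frac{o}{2}$)
$X{\left(M,N \right)} = - \frac{1}{2}$ ($X{\left(M,N \right)} = - \frac{3}{2} + 1 = - \frac{1}{2}$)
$c{\left(a \right)} = \frac{1}{\frac{9}{2} + a}$ ($c{\left(a \right)} = \frac{1}{a - \left(-2 + \frac{\left(-1\right) 5}{2}\right)} = \frac{1}{a + \left(2 - - \frac{5}{2}\right)} = \frac{1}{a + \left(2 + \frac{5}{2}\right)} = \frac{1}{a + \frac{9}{2}} = \frac{1}{\frac{9}{2} + a}$)
$c{\left(X{\left(1,J \right)} \right)} + 429 = \frac{2}{9 + 2 \left(- \frac{1}{2}\right)} + 429 = \frac{2}{9 - 1} + 429 = \frac{2}{8} + 429 = 2 \cdot \frac{1}{8} + 429 = \frac{1}{4} + 429 = \frac{1717}{4}$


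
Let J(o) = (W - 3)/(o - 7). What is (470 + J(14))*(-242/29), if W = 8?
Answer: -797390/203 ≈ -3928.0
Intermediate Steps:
J(o) = 5/(-7 + o) (J(o) = (8 - 3)/(o - 7) = 5/(-7 + o))
(470 + J(14))*(-242/29) = (470 + 5/(-7 + 14))*(-242/29) = (470 + 5/7)*(-242*1/29) = (470 + 5*(1/7))*(-242/29) = (470 + 5/7)*(-242/29) = (3295/7)*(-242/29) = -797390/203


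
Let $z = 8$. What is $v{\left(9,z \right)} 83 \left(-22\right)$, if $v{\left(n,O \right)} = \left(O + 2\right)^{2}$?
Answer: $-182600$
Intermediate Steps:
$v{\left(n,O \right)} = \left(2 + O\right)^{2}$
$v{\left(9,z \right)} 83 \left(-22\right) = \left(2 + 8\right)^{2} \cdot 83 \left(-22\right) = 10^{2} \cdot 83 \left(-22\right) = 100 \cdot 83 \left(-22\right) = 8300 \left(-22\right) = -182600$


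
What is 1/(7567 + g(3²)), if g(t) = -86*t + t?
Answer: 1/6802 ≈ 0.00014702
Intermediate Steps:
g(t) = -85*t
1/(7567 + g(3²)) = 1/(7567 - 85*3²) = 1/(7567 - 85*9) = 1/(7567 - 765) = 1/6802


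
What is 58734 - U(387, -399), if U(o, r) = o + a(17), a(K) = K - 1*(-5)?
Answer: 58325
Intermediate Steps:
a(K) = 5 + K (a(K) = K + 5 = 5 + K)
U(o, r) = 22 + o (U(o, r) = o + (5 + 17) = o + 22 = 22 + o)
58734 - U(387, -399) = 58734 - (22 + 387) = 58734 - 1*409 = 58734 - 409 = 58325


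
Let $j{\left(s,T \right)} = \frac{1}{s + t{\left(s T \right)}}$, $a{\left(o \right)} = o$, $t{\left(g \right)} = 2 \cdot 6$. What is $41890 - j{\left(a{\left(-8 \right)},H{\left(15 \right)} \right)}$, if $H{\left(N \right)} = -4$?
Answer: $\frac{167559}{4} \approx 41890.0$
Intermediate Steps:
$t{\left(g \right)} = 12$
$j{\left(s,T \right)} = \frac{1}{12 + s}$ ($j{\left(s,T \right)} = \frac{1}{s + 12} = \frac{1}{12 + s}$)
$41890 - j{\left(a{\left(-8 \right)},H{\left(15 \right)} \right)} = 41890 - \frac{1}{12 - 8} = 41890 - \frac{1}{4} = \frac{167559}{4}$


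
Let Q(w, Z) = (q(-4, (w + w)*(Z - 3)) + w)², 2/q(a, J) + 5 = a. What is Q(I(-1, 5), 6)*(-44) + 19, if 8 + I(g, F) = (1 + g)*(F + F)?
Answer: -239405/81 ≈ -2955.6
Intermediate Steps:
q(a, J) = 2/(-5 + a)
I(g, F) = -8 + 2*F*(1 + g) (I(g, F) = -8 + (1 + g)*(F + F) = -8 + (1 + g)*(2*F) = -8 + 2*F*(1 + g))
Q(w, Z) = (-2/9 + w)² (Q(w, Z) = (2/(-5 - 4) + w)² = (2/(-9) + w)² = (2*(-⅑) + w)² = (-2/9 + w)²)
Q(I(-1, 5), 6)*(-44) + 19 = ((-2 + 9*(-8 + 2*5 + 2*5*(-1)))²/81)*(-44) + 19 = ((-2 + 9*(-8 + 10 - 10))²/81)*(-44) + 19 = ((-2 + 9*(-8))²/81)*(-44) + 19 = ((-2 - 72)²/81)*(-44) + 19 = ((1/81)*(-74)²)*(-44) + 19 = ((1/81)*5476)*(-44) + 19 = (5476/81)*(-44) + 19 = -240944/81 + 19 = -239405/81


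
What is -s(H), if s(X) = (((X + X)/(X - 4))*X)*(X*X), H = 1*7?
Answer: -4802/3 ≈ -1600.7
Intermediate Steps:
H = 7
s(X) = 2*X⁴/(-4 + X) (s(X) = (((2*X)/(-4 + X))*X)*X² = ((2*X/(-4 + X))*X)*X² = (2*X²/(-4 + X))*X² = 2*X⁴/(-4 + X))
-s(H) = -2*7⁴/(-4 + 7) = -2*2401/3 = -1*4802/3 = -4802/3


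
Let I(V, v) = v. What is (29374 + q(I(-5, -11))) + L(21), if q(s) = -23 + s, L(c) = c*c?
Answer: 29781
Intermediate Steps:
L(c) = c**2
(29374 + q(I(-5, -11))) + L(21) = (29374 + (-23 - 11)) + 21**2 = (29374 - 34) + 441 = 29340 + 441 = 29781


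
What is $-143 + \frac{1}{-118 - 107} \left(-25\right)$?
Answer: $- \frac{1286}{9} \approx -142.89$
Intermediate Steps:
$-143 + \frac{1}{-118 - 107} \left(-25\right) = -143 + \frac{1}{-225} \left(-25\right) = -143 - - \frac{1}{9} = -143 + \frac{1}{9} = - \frac{1286}{9}$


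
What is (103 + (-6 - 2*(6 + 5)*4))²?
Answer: 81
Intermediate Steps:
(103 + (-6 - 2*(6 + 5)*4))² = (103 + (-6 - 2*11*4))² = (103 + (-6 - 22*4))² = (103 + (-6 - 88))² = (103 - 94)² = 9² = 81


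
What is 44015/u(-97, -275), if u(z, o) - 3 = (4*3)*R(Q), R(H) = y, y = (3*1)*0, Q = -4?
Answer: 44015/3 ≈ 14672.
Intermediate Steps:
y = 0 (y = 3*0 = 0)
R(H) = 0
u(z, o) = 3 (u(z, o) = 3 + (4*3)*0 = 3 + 12*0 = 3 + 0 = 3)
44015/u(-97, -275) = 44015/3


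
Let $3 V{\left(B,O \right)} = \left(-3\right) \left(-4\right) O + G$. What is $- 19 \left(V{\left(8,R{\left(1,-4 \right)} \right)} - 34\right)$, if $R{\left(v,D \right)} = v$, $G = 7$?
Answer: $\frac{1577}{3} \approx 525.67$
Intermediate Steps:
$V{\left(B,O \right)} = \frac{7}{3} + 4 O$ ($V{\left(B,O \right)} = \frac{\left(-3\right) \left(-4\right) O + 7}{3} = \frac{12 O + 7}{3} = \frac{7 + 12 O}{3} = \frac{7}{3} + 4 O$)
$- 19 \left(V{\left(8,R{\left(1,-4 \right)} \right)} - 34\right) = - 19 \left(\left(\frac{7}{3} + 4 \cdot 1\right) - 34\right) = - 19 \left(\left(\frac{7}{3} + 4\right) - 34\right) = - 19 \left(\frac{19}{3} - 34\right) = \left(-19\right) \left(- \frac{83}{3}\right) = \frac{1577}{3}$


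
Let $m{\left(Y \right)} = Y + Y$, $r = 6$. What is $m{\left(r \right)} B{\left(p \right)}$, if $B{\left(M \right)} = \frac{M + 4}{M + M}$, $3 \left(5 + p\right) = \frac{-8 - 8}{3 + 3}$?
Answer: $\frac{102}{53} \approx 1.9245$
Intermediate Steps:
$m{\left(Y \right)} = 2 Y$
$p = - \frac{53}{9}$ ($p = -5 + \frac{\left(-8 - 8\right) \frac{1}{3 + 3}}{3} = -5 + \frac{\left(-16\right) \frac{1}{6}}{3} = -5 + \frac{1}{3} \left(- \frac{8}{3}\right) = -5 - \frac{8}{9} = - \frac{53}{9} \approx -5.8889$)
$B{\left(M \right)} = \frac{4 + M}{2 M}$
$m{\left(r \right)} B{\left(p \right)} = 2 \cdot 6 \frac{4 - \frac{53}{9}}{2 \left(- \frac{53}{9}\right)} = 12 \cdot \frac{1}{2} \left(- \frac{9}{53}\right) \left(- \frac{17}{9}\right) = 12 \cdot \frac{17}{106} = \frac{102}{53}$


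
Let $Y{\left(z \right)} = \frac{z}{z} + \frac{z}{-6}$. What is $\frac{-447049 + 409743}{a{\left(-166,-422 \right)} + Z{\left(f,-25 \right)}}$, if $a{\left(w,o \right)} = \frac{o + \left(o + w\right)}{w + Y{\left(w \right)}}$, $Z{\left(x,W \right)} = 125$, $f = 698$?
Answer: $- \frac{7685036}{27265} \approx -281.86$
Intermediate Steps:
$Y{\left(z \right)} = 1 - \frac{z}{6}$ ($Y{\left(z \right)} = 1 + z \left(- \frac{1}{6}\right) = 1 - \frac{z}{6}$)
$a{\left(w,o \right)} = \frac{w + 2 o}{1 + \frac{5 w}{6}}$ ($a{\left(w,o \right)} = \frac{o + \left(o + w\right)}{w - \left(-1 + \frac{w}{6}\right)} = \frac{w + 2 o}{1 + \frac{5 w}{6}}$)
$\frac{-447049 + 409743}{a{\left(-166,-422 \right)} + Z{\left(f,-25 \right)}} = \frac{-447049 + 409743}{\frac{6 \left(-166 + 2 \left(-422\right)\right)}{6 + 5 \left(-166\right)} + 125} = - \frac{37306}{\frac{6 \left(-166 - 844\right)}{6 - 830} + 125} = - \frac{37306}{6 \frac{1}{-824} \left(-1010\right) + 125} = - \frac{37306}{6 \left(- \frac{1}{824}\right) \left(-1010\right) + 125} = - \frac{37306}{\frac{1515}{206} + 125} = - \frac{37306}{\frac{27265}{206}} = \left(-37306\right) \frac{206}{27265} = - \frac{7685036}{27265}$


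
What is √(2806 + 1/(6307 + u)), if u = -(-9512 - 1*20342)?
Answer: √3669175922487/36161 ≈ 52.972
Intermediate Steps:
u = 29854 (u = -(-9512 - 20342) = -1*(-29854) = 29854)
√(2806 + 1/(6307 + u)) = √(2806 + 1/(6307 + 29854)) = √(2806 + 1/36161) = √(101467767/36161) = √3669175922487/36161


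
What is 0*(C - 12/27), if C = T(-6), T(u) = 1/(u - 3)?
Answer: 0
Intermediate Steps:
T(u) = 1/(-3 + u)
C = -⅑ (C = 1/(-3 - 6) = 1/(-9) = -⅑ ≈ -0.11111)
0*(C - 12/27) = 0*(-⅑ - 12/27) = 0*(-⅑ - 12*1/27) = 0*(-⅑ - 4/9) = 0*(-5/9) = 0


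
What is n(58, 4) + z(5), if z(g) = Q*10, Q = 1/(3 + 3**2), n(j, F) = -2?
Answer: -7/6 ≈ -1.1667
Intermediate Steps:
Q = 1/12 (Q = 1/(3 + 9) = 1/12 ≈ 0.083333)
z(g) = 5/6 (z(g) = (1/12)*10 = 5/6)
n(58, 4) + z(5) = -2 + 5/6 = -7/6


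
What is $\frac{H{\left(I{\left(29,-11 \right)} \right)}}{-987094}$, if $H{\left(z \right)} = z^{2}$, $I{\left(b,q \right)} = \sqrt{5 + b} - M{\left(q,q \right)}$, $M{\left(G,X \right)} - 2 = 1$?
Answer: $- \frac{43}{987094} + \frac{3 \sqrt{34}}{493547} \approx -8.1191 \cdot 10^{-6}$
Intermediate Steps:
$M{\left(G,X \right)} = 3$ ($M{\left(G,X \right)} = 2 + 1 = 3$)
$I{\left(b,q \right)} = -3 + \sqrt{5 + b}$ ($I{\left(b,q \right)} = \sqrt{5 + b} - 3 = -3 + \sqrt{5 + b}$)
$\frac{H{\left(I{\left(29,-11 \right)} \right)}}{-987094} = \frac{\left(-3 + \sqrt{5 + 29}\right)^{2}}{-987094} = \left(-3 + \sqrt{34}\right)^{2} \left(- \frac{1}{987094}\right) = - \frac{\left(-3 + \sqrt{34}\right)^{2}}{987094}$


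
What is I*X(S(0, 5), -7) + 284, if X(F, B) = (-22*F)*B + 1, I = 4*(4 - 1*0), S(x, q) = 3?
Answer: 7692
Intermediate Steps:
I = 16 (I = 4*(4 + 0) = 4*4 = 16)
X(F, B) = 1 - 22*B*F (X(F, B) = -22*B*F + 1 = 1 - 22*B*F)
I*X(S(0, 5), -7) + 284 = 16*(1 - 22*(-7)*3) + 284 = 16*(1 + 462) + 284 = 16*463 + 284 = 7408 + 284 = 7692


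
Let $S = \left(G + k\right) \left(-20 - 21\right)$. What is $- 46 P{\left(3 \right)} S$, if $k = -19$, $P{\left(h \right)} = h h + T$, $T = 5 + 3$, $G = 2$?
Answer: $-545054$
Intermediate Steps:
$T = 8$
$P{\left(h \right)} = 8 + h^{2}$ ($P{\left(h \right)} = h h + 8 = h^{2} + 8 = 8 + h^{2}$)
$S = 697$ ($S = \left(2 - 19\right) \left(-20 - 21\right) = \left(-17\right) \left(-41\right) = 697$)
$- 46 P{\left(3 \right)} S = - 46 \left(8 + 3^{2}\right) 697 = - 46 \left(8 + 9\right) 697 = \left(-46\right) 17 \cdot 697 = \left(-782\right) 697 = -545054$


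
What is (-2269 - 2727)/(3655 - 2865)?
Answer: -2498/395 ≈ -6.3241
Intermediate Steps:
(-2269 - 2727)/(3655 - 2865) = -4996/790 = -4996*1/790 = -2498/395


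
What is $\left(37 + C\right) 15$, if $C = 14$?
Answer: $765$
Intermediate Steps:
$\left(37 + C\right) 15 = \left(37 + 14\right) 15 = 51 \cdot 15 = 765$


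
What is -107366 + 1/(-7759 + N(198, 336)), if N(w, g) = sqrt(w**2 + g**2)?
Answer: -791180055/7369 ≈ -1.0737e+5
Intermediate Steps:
N(w, g) = sqrt(g**2 + w**2)
-107366 + 1/(-7759 + N(198, 336)) = -107366 + 1/(-7759 + sqrt(336**2 + 198**2)) = -107366 + 1/(-7759 + sqrt(112896 + 39204)) = -107366 + 1/(-7759 + sqrt(152100)) = -107366 + 1/(-7759 + 390) = -107366 + 1/(-7369) = -107366 - 1/7369 = -791180055/7369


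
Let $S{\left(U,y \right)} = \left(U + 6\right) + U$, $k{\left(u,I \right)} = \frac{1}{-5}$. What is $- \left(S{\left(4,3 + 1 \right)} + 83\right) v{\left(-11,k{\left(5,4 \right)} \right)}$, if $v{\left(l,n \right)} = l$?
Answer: $1067$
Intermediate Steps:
$k{\left(u,I \right)} = - \frac{1}{5}$
$S{\left(U,y \right)} = 6 + 2 U$ ($S{\left(U,y \right)} = \left(6 + U\right) + U = 6 + 2 U$)
$- \left(S{\left(4,3 + 1 \right)} + 83\right) v{\left(-11,k{\left(5,4 \right)} \right)} = - \left(\left(6 + 2 \cdot 4\right) + 83\right) \left(-11\right) = - \left(\left(6 + 8\right) + 83\right) \left(-11\right) = - \left(14 + 83\right) \left(-11\right) = - 97 \left(-11\right) = \left(-1\right) \left(-1067\right) = 1067$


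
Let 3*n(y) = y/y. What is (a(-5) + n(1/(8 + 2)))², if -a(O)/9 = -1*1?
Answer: 784/9 ≈ 87.111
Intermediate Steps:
n(y) = ⅓ (n(y) = (y/y)/3 = (⅓)*1 = ⅓)
a(O) = 9 (a(O) = -(-9) = -9*(-1) = 9)
(a(-5) + n(1/(8 + 2)))² = (9 + ⅓)² = (28/3)² = 784/9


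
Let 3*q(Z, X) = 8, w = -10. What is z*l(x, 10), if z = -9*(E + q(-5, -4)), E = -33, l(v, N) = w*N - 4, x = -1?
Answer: -28392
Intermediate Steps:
q(Z, X) = 8/3 (q(Z, X) = (⅓)*8 = 8/3)
l(v, N) = -4 - 10*N (l(v, N) = -10*N - 4 = -4 - 10*N)
z = 273 (z = -9*(-33 + 8/3) = -9*(-91/3) = 273)
z*l(x, 10) = 273*(-4 - 10*10) = 273*(-4 - 100) = 273*(-104) = -28392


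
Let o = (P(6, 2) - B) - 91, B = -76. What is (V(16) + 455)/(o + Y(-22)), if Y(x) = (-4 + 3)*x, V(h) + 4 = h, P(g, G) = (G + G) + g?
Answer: 467/17 ≈ 27.471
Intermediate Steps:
P(g, G) = g + 2*G (P(g, G) = 2*G + g = g + 2*G)
V(h) = -4 + h
Y(x) = -x
o = -5 (o = ((6 + 2*2) - 1*(-76)) - 91 = ((6 + 4) + 76) - 91 = (10 + 76) - 91 = 86 - 91 = -5)
(V(16) + 455)/(o + Y(-22)) = ((-4 + 16) + 455)/(-5 - 1*(-22)) = (12 + 455)/(-5 + 22) = 467/17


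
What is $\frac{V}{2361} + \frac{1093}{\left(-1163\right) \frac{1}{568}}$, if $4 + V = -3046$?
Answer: $- \frac{1469312614}{2745843} \approx -535.1$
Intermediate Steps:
$V = -3050$ ($V = -4 - 3046 = -3050$)
$\frac{V}{2361} + \frac{1093}{\left(-1163\right) \frac{1}{568}} = - \frac{3050}{2361} + \frac{1093}{\left(-1163\right) \frac{1}{568}} = \left(-3050\right) \frac{1}{2361} + \frac{1093}{\left(-1163\right) \frac{1}{568}} = - \frac{3050}{2361} + \frac{1093}{- \frac{1163}{568}} = - \frac{3050}{2361} + 1093 \left(- \frac{568}{1163}\right) = - \frac{3050}{2361} - \frac{620824}{1163} = - \frac{1469312614}{2745843}$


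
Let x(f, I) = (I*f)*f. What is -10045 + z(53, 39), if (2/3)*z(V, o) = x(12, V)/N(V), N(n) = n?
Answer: -9829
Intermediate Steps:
x(f, I) = I*f²
z(V, o) = 216 (z(V, o) = 3*((V*12²)/V)/2 = 3*((V*144)/V)/2 = 3*((144*V)/V)/2 = (3/2)*144 = 216)
-10045 + z(53, 39) = -10045 + 216 = -9829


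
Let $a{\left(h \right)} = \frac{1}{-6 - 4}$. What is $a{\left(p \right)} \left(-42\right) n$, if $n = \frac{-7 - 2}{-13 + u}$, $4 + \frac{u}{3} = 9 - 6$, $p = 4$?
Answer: $\frac{189}{80} \approx 2.3625$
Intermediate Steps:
$u = -3$ ($u = -12 + 3 \left(9 - 6\right) = -12 + 3 \cdot 3 = -12 + 9 = -3$)
$a{\left(h \right)} = - \frac{1}{10}$ ($a{\left(h \right)} = \frac{1}{-10} = - \frac{1}{10}$)
$n = \frac{9}{16}$ ($n = \frac{-7 - 2}{-13 - 3} = - \frac{9}{-16} = \left(-9\right) \left(- \frac{1}{16}\right) = \frac{9}{16} \approx 0.5625$)
$a{\left(p \right)} \left(-42\right) n = \left(- \frac{1}{10}\right) \left(-42\right) \frac{9}{16} = \frac{21}{5} \cdot \frac{9}{16} = \frac{189}{80}$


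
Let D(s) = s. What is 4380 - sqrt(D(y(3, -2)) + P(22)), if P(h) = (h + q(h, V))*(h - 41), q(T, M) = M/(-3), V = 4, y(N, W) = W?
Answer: 4380 - 4*I*sqrt(222)/3 ≈ 4380.0 - 19.866*I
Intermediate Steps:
q(T, M) = -M/3 (q(T, M) = M*(-1/3) = -M/3)
P(h) = (-41 + h)*(-4/3 + h) (P(h) = (h - 1/3*4)*(h - 41) = (h - 4/3)*(-41 + h) = (-4/3 + h)*(-41 + h) = (-41 + h)*(-4/3 + h))
4380 - sqrt(D(y(3, -2)) + P(22)) = 4380 - sqrt(-2 + (164/3 + 22**2 - 127/3*22)) = 4380 - sqrt(-2 + (164/3 + 484 - 2794/3)) = 4380 - sqrt(-2 - 1178/3) = 4380 - sqrt(-1184/3) = 4380 - 4*I*sqrt(222)/3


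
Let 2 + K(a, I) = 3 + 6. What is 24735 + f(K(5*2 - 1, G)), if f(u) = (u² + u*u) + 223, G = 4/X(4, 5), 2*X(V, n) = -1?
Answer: 25056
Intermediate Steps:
X(V, n) = -½ (X(V, n) = (½)*(-1) = -½)
G = -8 (G = 4/(-½) = 4*(-2) = -8)
K(a, I) = 7 (K(a, I) = -2 + (3 + 6) = -2 + 9 = 7)
f(u) = 223 + 2*u² (f(u) = (u² + u²) + 223 = 2*u² + 223 = 223 + 2*u²)
24735 + f(K(5*2 - 1, G)) = 24735 + (223 + 2*7²) = 24735 + (223 + 2*49) = 24735 + (223 + 98) = 24735 + 321 = 25056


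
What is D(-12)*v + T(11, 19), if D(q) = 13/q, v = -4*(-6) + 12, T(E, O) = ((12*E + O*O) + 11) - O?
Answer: 446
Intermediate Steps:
T(E, O) = 11 + O² - O + 12*E (T(E, O) = ((12*E + O²) + 11) - O = ((O² + 12*E) + 11) - O = (11 + O² + 12*E) - O = 11 + O² - O + 12*E)
v = 36 (v = 24 + 12 = 36)
D(-12)*v + T(11, 19) = (13/(-12))*36 + (11 + 19² - 1*19 + 12*11) = (13*(-1/12))*36 + (11 + 361 - 19 + 132) = -13/12*36 + 485 = -39 + 485 = 446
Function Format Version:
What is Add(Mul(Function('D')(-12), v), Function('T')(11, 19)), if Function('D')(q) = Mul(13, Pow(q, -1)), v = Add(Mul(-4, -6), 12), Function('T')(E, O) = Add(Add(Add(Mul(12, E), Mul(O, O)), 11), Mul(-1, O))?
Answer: 446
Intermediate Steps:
Function('T')(E, O) = Add(11, Pow(O, 2), Mul(-1, O), Mul(12, E)) (Function('T')(E, O) = Add(Add(Add(Mul(12, E), Pow(O, 2)), 11), Mul(-1, O)) = Add(Add(Add(Pow(O, 2), Mul(12, E)), 11), Mul(-1, O)) = Add(Add(11, Pow(O, 2), Mul(12, E)), Mul(-1, O)) = Add(11, Pow(O, 2), Mul(-1, O), Mul(12, E)))
v = 36 (v = Add(24, 12) = 36)
Add(Mul(Function('D')(-12), v), Function('T')(11, 19)) = Add(Mul(Mul(13, Pow(-12, -1)), 36), Add(11, Pow(19, 2), Mul(-1, 19), Mul(12, 11))) = Add(Mul(Mul(13, Rational(-1, 12)), 36), Add(11, 361, -19, 132)) = Add(Mul(Rational(-13, 12), 36), 485) = Add(-39, 485) = 446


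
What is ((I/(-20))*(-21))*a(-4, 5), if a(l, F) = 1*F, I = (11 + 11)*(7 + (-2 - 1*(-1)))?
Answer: 693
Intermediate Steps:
I = 132 (I = 22*(7 + (-2 + 1)) = 22*(7 - 1) = 22*6 = 132)
a(l, F) = F
((I/(-20))*(-21))*a(-4, 5) = ((132/(-20))*(-21))*5 = ((132*(-1/20))*(-21))*5 = -33/5*(-21)*5 = (693/5)*5 = 693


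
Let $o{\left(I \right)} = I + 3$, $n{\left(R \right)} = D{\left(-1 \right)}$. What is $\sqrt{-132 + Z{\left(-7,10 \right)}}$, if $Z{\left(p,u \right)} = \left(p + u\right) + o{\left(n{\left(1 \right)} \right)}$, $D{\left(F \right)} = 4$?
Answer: $i \sqrt{122} \approx 11.045 i$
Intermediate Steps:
$n{\left(R \right)} = 4$
$o{\left(I \right)} = 3 + I$
$Z{\left(p,u \right)} = 7 + p + u$ ($Z{\left(p,u \right)} = \left(p + u\right) + \left(3 + 4\right) = \left(p + u\right) + 7 = 7 + p + u$)
$\sqrt{-132 + Z{\left(-7,10 \right)}} = \sqrt{-132 + \left(7 - 7 + 10\right)} = \sqrt{-132 + 10} = \sqrt{-122} = i \sqrt{122}$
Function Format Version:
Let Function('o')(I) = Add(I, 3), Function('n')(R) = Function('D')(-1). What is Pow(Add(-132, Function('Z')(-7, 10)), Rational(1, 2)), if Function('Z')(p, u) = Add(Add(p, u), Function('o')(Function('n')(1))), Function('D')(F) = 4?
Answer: Mul(I, Pow(122, Rational(1, 2))) ≈ Mul(11.045, I)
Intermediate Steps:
Function('n')(R) = 4
Function('o')(I) = Add(3, I)
Function('Z')(p, u) = Add(7, p, u) (Function('Z')(p, u) = Add(Add(p, u), Add(3, 4)) = Add(Add(p, u), 7) = Add(7, p, u))
Pow(Add(-132, Function('Z')(-7, 10)), Rational(1, 2)) = Pow(Add(-132, Add(7, -7, 10)), Rational(1, 2)) = Pow(Add(-132, 10), Rational(1, 2)) = Pow(-122, Rational(1, 2)) = Mul(I, Pow(122, Rational(1, 2)))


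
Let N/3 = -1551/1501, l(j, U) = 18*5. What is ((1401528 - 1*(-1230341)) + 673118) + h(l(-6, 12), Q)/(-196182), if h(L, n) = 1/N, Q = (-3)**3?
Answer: 3016907299178503/912834846 ≈ 3.3050e+6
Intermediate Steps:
l(j, U) = 90
Q = -27
N = -4653/1501 (N = 3*(-1551/1501) = -4653/1501 ≈ -3.0999)
h(L, n) = -1501/4653 (h(L, n) = 1/(-4653/1501) = -1501/4653)
((1401528 - 1*(-1230341)) + 673118) + h(l(-6, 12), Q)/(-196182) = ((1401528 - 1*(-1230341)) + 673118) - 1501/4653/(-196182) = ((1401528 + 1230341) + 673118) - 1501/4653*(-1/196182) = (2631869 + 673118) + 1501/912834846 = 3304987 + 1501/912834846 = 3016907299178503/912834846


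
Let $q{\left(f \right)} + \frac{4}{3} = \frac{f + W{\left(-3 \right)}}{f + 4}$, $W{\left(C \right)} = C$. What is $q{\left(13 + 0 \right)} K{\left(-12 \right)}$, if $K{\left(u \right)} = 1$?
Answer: $- \frac{38}{51} \approx -0.7451$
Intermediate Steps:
$q{\left(f \right)} = - \frac{4}{3} + \frac{-3 + f}{4 + f}$ ($q{\left(f \right)} = - \frac{4}{3} + \frac{f - 3}{f + 4} = - \frac{4}{3} + \frac{-3 + f}{4 + f}$)
$q{\left(13 + 0 \right)} K{\left(-12 \right)} = \frac{-25 - \left(13 + 0\right)}{3 \left(4 + \left(13 + 0\right)\right)} 1 = \frac{-25 - 13}{3 \left(4 + 13\right)} 1 = \frac{-25 - 13}{3 \cdot 17} \cdot 1 = \frac{1}{3} \cdot \frac{1}{17} \left(-38\right) 1 = \left(- \frac{38}{51}\right) 1 = - \frac{38}{51}$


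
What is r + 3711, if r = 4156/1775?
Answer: 6591181/1775 ≈ 3713.3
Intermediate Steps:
r = 4156/1775 (r = 4156*(1/1775) = 4156/1775 ≈ 2.3414)
r + 3711 = 4156/1775 + 3711 = 6591181/1775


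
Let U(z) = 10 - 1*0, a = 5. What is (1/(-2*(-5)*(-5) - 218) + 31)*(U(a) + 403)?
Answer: 3430791/268 ≈ 12801.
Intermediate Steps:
U(z) = 10 (U(z) = 10 + 0 = 10)
(1/(-2*(-5)*(-5) - 218) + 31)*(U(a) + 403) = (1/(-2*(-5)*(-5) - 218) + 31)*(10 + 403) = (1/(10*(-5) - 218) + 31)*413 = (1/(-50 - 218) + 31)*413 = (1/(-268) + 31)*413 = (-1/268 + 31)*413 = (8307/268)*413 = 3430791/268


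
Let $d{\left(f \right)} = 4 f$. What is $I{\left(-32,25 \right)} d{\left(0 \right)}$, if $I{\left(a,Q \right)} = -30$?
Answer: $0$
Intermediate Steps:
$I{\left(-32,25 \right)} d{\left(0 \right)} = - 30 \cdot 4 \cdot 0 = \left(-30\right) 0 = 0$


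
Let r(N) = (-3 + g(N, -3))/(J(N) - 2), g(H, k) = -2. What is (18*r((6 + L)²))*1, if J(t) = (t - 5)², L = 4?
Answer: -90/9023 ≈ -0.0099745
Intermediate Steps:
J(t) = (-5 + t)²
r(N) = -5/(-2 + (-5 + N)²) (r(N) = (-3 - 2)/((-5 + N)² - 2) = -5/(-2 + (-5 + N)²))
(18*r((6 + L)²))*1 = (18*(-5/(-2 + (-5 + (6 + 4)²)²)))*1 = (18*(-5/(-2 + (-5 + 10²)²)))*1 = (18*(-5/(-2 + (-5 + 100)²)))*1 = (18*(-5/(-2 + 95²)))*1 = (18*(-5/(-2 + 9025)))*1 = (18*(-5/9023))*1 = -90/9023*1 = -90/9023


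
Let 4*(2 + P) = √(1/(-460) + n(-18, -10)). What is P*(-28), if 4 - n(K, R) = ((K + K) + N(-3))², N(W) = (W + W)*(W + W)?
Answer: 56 - 7*√211485/230 ≈ 42.004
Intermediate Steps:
N(W) = 4*W² (N(W) = (2*W)*(2*W) = 4*W²)
n(K, R) = 4 - (36 + 2*K)² (n(K, R) = 4 - ((K + K) + 4*(-3)²)² = 4 - (2*K + 4*9)² = 4 - (2*K + 36)² = 4 - (36 + 2*K)²)
P = -2 + √211485/920 (P = -2 + √(1/(-460) + (4 - 4*(18 - 18)²))/4 = -2 + √(-1/460 + (4 - 4*0²))/4 = -2 + √(-1/460 + (4 - 4*0))/4 = -2 + √(-1/460 + (4 + 0))/4 = -2 + √(-1/460 + 4)/4 = -2 + √(1839/460)/4 = -2 + (√211485/230)/4 = -2 + √211485/920 ≈ -1.5001)
P*(-28) = (-2 + √211485/920)*(-28) = 56 - 7*√211485/230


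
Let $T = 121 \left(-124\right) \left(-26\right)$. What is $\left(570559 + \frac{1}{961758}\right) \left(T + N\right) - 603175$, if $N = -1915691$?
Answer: $- \frac{39864319354986431}{45798} \approx -8.7044 \cdot 10^{11}$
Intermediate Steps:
$T = 390104$ ($T = \left(-15004\right) \left(-26\right) = 390104$)
$\left(570559 + \frac{1}{961758}\right) \left(T + N\right) - 603175 = \left(570559 + \frac{1}{961758}\right) \left(390104 - 1915691\right) - 603175 = \left(570559 + \frac{1}{961758}\right) \left(-1525587\right) - 603175 = \frac{548739682723}{961758} \left(-1525587\right) - 603175 = - \frac{39864291730777781}{45798} - 603175 = - \frac{39864319354986431}{45798}$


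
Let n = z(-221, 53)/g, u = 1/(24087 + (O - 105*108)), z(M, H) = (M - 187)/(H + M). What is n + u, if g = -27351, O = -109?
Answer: -23389/2419633566 ≈ -9.6663e-6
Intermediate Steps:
z(M, H) = (-187 + M)/(H + M)
u = 1/12638 (u = 1/(24087 + (-109 - 105*108)) = 1/(24087 + (-109 - 11340)) = 1/(24087 - 11449) = 1/12638 ≈ 7.9126e-5)
n = -17/191457 (n = ((-187 - 221)/(53 - 221))/(-27351) = (-408/(-168))*(-1/27351) = -1/168*(-408)*(-1/27351) = (17/7)*(-1/27351) = -17/191457 ≈ -8.8793e-5)
n + u = -17/191457 + 1/12638 = -23389/2419633566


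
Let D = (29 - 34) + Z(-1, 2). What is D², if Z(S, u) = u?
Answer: 9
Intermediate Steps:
D = -3 (D = (29 - 34) + 2 = -5 + 2 = -3)
D² = (-3)² = 9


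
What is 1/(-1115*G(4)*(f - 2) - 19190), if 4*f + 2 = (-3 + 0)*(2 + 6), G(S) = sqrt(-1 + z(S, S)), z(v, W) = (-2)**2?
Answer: -15352/79029665 - 7582*sqrt(3)/79029665 ≈ -0.00036043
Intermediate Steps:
z(v, W) = 4
G(S) = sqrt(3) (G(S) = sqrt(-1 + 4) = sqrt(3))
f = -13/2 (f = -1/2 + ((-3 + 0)*(2 + 6))/4 = -1/2 + (-3*8)/4 = -1/2 + (1/4)*(-24) = -1/2 - 6 = -13/2 ≈ -6.5000)
1/(-1115*G(4)*(f - 2) - 19190) = 1/(-1115*sqrt(3)*(-13/2 - 2) - 19190) = 1/(-1115*sqrt(3)*(-17)/2 - 19190) = 1/(-(-18955)*sqrt(3)/2 - 19190) = 1/(18955*sqrt(3)/2 - 19190) = 1/(-19190 + 18955*sqrt(3)/2)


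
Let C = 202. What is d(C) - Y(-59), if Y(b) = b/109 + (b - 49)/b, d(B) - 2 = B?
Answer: 1303633/6431 ≈ 202.71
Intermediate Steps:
d(B) = 2 + B
Y(b) = b/109 + (-49 + b)/b (Y(b) = b*(1/109) + (-49 + b)/b = b/109 + (-49 + b)/b)
d(C) - Y(-59) = (2 + 202) - (1 - 49/(-59) + (1/109)*(-59)) = 204 - (1 - 49*(-1/59) - 59/109) = 204 - (1 + 49/59 - 59/109) = 204 - 1*8291/6431 = 204 - 8291/6431 = 1303633/6431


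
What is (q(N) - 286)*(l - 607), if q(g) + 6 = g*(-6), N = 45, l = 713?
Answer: -59572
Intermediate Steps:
q(g) = -6 - 6*g (q(g) = -6 + g*(-6) = -6 - 6*g)
(q(N) - 286)*(l - 607) = ((-6 - 6*45) - 286)*(713 - 607) = ((-6 - 270) - 286)*106 = (-276 - 286)*106 = -562*106 = -59572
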